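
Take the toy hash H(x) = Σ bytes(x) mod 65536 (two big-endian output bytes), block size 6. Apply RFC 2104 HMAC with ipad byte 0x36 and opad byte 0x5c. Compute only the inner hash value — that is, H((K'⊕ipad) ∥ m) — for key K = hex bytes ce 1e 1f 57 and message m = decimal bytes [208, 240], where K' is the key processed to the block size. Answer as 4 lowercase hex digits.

03d6

Key hex bytes ce 1e 1f 57 is 4 bytes ≤ B = 6; zero-pad to 6 bytes: K' = ce 1e 1f 57 00 00.
K' ⊕ ipad = f8 28 29 61 36 36.
Inner input = f8 28 29 61 36 36 ∥ d0 f0.
Inner hash: sum = 248+40+41+97+54+54+208+240 = 982 → 03 d6.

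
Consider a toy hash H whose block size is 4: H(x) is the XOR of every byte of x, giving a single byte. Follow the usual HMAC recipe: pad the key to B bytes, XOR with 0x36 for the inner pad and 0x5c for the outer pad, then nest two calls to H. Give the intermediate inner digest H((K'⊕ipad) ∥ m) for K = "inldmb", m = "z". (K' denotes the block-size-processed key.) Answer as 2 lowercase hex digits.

Key "inldmb" = 69 6e 6c 64 6d 62 is 6 bytes > B = 4, so hash it first: H(key) = 00, then zero-pad to 4 bytes: K' = 00 00 00 00.
K' ⊕ ipad = 36 36 36 36.
Inner input = 36 36 36 36 ∥ 7a.
Inner hash: XOR 36⊕36⊕36⊕36⊕7a = 7a.

7a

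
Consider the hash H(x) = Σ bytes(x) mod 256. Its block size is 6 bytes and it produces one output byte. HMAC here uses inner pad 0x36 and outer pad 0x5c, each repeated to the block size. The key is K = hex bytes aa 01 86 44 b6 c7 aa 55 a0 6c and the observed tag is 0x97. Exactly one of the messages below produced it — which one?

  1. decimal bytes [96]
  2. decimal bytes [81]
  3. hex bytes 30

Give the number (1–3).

2

Key hex bytes aa 01 86 44 b6 c7 aa 55 a0 6c is 10 bytes > B = 6, so hash it first: H(key) = fd, then zero-pad to 6 bytes: K' = fd 00 00 00 00 00.
K' ⊕ ipad = cb 36 36 36 36 36; K' ⊕ opad = a1 5c 5c 5c 5c 5c.
m1: inner = H(cb 36 36 36 36 36 60) = 39; tag = H(a1 5c 5c 5c 5c 5c 39) = a6
m2: inner = H(cb 36 36 36 36 36 51) = 2a; tag = H(a1 5c 5c 5c 5c 5c 2a) = 97 ← matches
m3: inner = H(cb 36 36 36 36 36 30) = 09; tag = H(a1 5c 5c 5c 5c 5c 09) = 76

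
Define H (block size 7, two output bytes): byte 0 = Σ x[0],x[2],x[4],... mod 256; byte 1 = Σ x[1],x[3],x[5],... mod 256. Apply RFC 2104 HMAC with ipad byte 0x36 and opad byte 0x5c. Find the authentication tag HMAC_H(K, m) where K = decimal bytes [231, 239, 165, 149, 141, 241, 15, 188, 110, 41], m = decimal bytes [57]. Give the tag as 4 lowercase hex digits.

Key decimal bytes [231, 239, 165, 149, 141, 241, 15, 188, 110, 41] = e7 ef a5 95 8d f1 0f bc 6e 29 is 10 bytes > B = 7, so hash it first: H(key) = 96 5a, then zero-pad to 7 bytes: K' = 96 5a 00 00 00 00 00.
K' ⊕ ipad = a0 6c 36 36 36 36 36.  K' ⊕ opad = ca 06 5c 5c 5c 5c 5c.
Inner input = (K'⊕ipad) ∥ m = a0 6c 36 36 36 36 36 ∥ 39.
Inner hash: even-index sum = 322 mod 256 = 66; odd-index sum = 273 mod 256 = 17 → 42 11.
Outer input = (K'⊕opad) ∥ inner = ca 06 5c 5c 5c 5c 5c ∥ 42 11.
Outer hash (tag): even-index sum = 495 mod 256 = 239; odd-index sum = 256 mod 256 = 0 → ef 00.

ef00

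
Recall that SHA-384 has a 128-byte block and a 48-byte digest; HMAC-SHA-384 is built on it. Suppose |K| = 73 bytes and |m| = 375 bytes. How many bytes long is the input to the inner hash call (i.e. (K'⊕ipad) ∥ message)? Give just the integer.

503

Key is 73 ≤ 128 bytes, zero-padded: |K'| = 128.
Inner input = (K'⊕ipad) ∥ m → 128 + 375 = 503 bytes.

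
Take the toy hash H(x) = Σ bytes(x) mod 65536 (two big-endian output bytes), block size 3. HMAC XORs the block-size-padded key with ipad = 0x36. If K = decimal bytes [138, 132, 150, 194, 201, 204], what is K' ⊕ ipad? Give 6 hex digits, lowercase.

35cd36

Key decimal bytes [138, 132, 150, 194, 201, 204] = 8a 84 96 c2 c9 cc is 6 bytes > B = 3, so hash it first: H(key) = 03 fb, then zero-pad to 3 bytes: K' = 03 fb 00.
XOR each byte with 0x36: 03⊕36=35, fb⊕36=cd, 00⊕36=36.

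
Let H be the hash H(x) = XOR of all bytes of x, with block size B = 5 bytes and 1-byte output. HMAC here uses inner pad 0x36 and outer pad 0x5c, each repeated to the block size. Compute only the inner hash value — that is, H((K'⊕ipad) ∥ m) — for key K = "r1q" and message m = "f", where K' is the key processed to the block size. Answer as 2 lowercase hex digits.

62

Key "r1q" = 72 31 71 is 3 bytes ≤ B = 5; zero-pad to 5 bytes: K' = 72 31 71 00 00.
K' ⊕ ipad = 44 07 47 36 36.
Inner input = 44 07 47 36 36 ∥ 66.
Inner hash: XOR 44⊕07⊕47⊕36⊕36⊕66 = 62.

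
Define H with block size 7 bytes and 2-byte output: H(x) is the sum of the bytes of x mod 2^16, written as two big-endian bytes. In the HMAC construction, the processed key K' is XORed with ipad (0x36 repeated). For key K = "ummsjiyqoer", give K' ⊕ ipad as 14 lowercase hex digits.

32f33636363636

Key "ummsjiyqoer" = 75 6d 6d 73 6a 69 79 71 6f 65 72 is 11 bytes > B = 7, so hash it first: H(key) = 04 c5, then zero-pad to 7 bytes: K' = 04 c5 00 00 00 00 00.
XOR each byte with 0x36: 04⊕36=32, c5⊕36=f3, 00⊕36=36, 00⊕36=36, 00⊕36=36, 00⊕36=36, 00⊕36=36.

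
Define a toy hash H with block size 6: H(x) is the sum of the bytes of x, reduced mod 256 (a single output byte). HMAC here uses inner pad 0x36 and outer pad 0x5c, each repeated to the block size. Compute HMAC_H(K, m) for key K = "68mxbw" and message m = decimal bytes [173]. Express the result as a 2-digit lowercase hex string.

85

Key "68mxbw" = 36 38 6d 78 62 77 is exactly B = 6 bytes: K' = 36 38 6d 78 62 77.
K' ⊕ ipad = 00 0e 5b 4e 54 41.  K' ⊕ opad = 6a 64 31 24 3e 2b.
Inner input = (K'⊕ipad) ∥ m = 00 0e 5b 4e 54 41 ∥ ad.
Inner hash: sum = 0+14+91+78+84+65+173 = 505; mod 256 = 249 → f9.
Outer input = (K'⊕opad) ∥ inner = 6a 64 31 24 3e 2b ∥ f9.
Outer hash (tag): sum = 106+100+49+36+62+43+249 = 645; mod 256 = 133 → 85.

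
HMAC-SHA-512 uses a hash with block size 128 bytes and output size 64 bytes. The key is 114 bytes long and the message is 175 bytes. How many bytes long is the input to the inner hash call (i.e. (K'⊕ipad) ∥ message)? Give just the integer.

303

Key is 114 ≤ 128 bytes, zero-padded: |K'| = 128.
Inner input = (K'⊕ipad) ∥ m → 128 + 175 = 303 bytes.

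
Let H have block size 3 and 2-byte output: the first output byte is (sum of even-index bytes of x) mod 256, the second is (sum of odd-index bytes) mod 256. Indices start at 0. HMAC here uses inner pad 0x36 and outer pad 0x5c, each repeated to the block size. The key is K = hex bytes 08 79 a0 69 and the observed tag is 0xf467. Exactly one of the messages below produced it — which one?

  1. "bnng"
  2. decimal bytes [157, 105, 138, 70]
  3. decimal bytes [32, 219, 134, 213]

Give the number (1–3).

1

Key hex bytes 08 79 a0 69 is 4 bytes > B = 3, so hash it first: H(key) = a8 e2, then zero-pad to 3 bytes: K' = a8 e2 00.
K' ⊕ ipad = 9e d4 36; K' ⊕ opad = f4 be 5c.
m1: inner = H(9e d4 36 62 6e 6e 67) = a9 a4; tag = H(f4 be 5c a9 a4) = f467 ← matches
m2: inner = H(9e d4 36 9d 69 8a 46) = 83 fb; tag = H(f4 be 5c 83 fb) = 4b41
m3: inner = H(9e d4 36 20 db 86 d5) = 84 7a; tag = H(f4 be 5c 84 7a) = ca42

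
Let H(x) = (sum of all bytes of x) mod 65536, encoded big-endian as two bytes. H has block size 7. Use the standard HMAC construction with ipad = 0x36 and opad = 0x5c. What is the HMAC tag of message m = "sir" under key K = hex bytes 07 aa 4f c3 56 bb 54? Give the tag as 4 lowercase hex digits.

03d8

Key hex bytes 07 aa 4f c3 56 bb 54 is exactly B = 7 bytes: K' = 07 aa 4f c3 56 bb 54.
K' ⊕ ipad = 31 9c 79 f5 60 8d 62.  K' ⊕ opad = 5b f6 13 9f 0a e7 08.
Inner input = (K'⊕ipad) ∥ m = 31 9c 79 f5 60 8d 62 ∥ 73 69 72.
Inner hash: sum = 49+156+121+245+96+141+98+115+105+114 = 1240 → 04 d8.
Outer input = (K'⊕opad) ∥ inner = 5b f6 13 9f 0a e7 08 ∥ 04 d8.
Outer hash (tag): sum = 91+246+19+159+10+231+8+4+216 = 984 → 03 d8.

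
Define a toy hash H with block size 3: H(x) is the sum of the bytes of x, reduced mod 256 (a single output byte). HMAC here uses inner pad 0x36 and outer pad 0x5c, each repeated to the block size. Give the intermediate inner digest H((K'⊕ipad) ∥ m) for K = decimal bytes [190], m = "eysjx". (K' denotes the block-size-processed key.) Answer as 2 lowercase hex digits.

Key decimal bytes [190] = be is 1 byte ≤ B = 3; zero-pad to 3 bytes: K' = be 00 00.
K' ⊕ ipad = 88 36 36.
Inner input = 88 36 36 ∥ 65 79 73 6a 78.
Inner hash: sum = 136+54+54+101+121+115+106+120 = 807; mod 256 = 39 → 27.

27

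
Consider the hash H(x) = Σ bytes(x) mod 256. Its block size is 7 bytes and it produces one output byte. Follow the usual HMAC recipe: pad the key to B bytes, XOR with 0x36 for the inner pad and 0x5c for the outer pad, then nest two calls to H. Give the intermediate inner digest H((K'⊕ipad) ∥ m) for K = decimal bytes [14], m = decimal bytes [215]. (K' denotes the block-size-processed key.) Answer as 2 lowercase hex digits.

Key decimal bytes [14] = 0e is 1 byte ≤ B = 7; zero-pad to 7 bytes: K' = 0e 00 00 00 00 00 00.
K' ⊕ ipad = 38 36 36 36 36 36 36.
Inner input = 38 36 36 36 36 36 36 ∥ d7.
Inner hash: sum = 56+54+54+54+54+54+54+215 = 595; mod 256 = 83 → 53.

53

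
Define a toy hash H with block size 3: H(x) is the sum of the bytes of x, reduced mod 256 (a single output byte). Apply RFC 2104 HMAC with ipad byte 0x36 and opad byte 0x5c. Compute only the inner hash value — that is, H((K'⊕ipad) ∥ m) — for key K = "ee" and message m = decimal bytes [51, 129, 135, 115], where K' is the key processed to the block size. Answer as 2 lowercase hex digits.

Key "ee" = 65 65 is 2 bytes ≤ B = 3; zero-pad to 3 bytes: K' = 65 65 00.
K' ⊕ ipad = 53 53 36.
Inner input = 53 53 36 ∥ 33 81 87 73.
Inner hash: sum = 83+83+54+51+129+135+115 = 650; mod 256 = 138 → 8a.

8a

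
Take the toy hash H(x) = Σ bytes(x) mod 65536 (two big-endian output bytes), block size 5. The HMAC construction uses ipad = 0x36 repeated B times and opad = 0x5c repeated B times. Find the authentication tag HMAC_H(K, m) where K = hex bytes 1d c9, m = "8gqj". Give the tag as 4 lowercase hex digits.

0233

Key hex bytes 1d c9 is 2 bytes ≤ B = 5; zero-pad to 5 bytes: K' = 1d c9 00 00 00.
K' ⊕ ipad = 2b ff 36 36 36.  K' ⊕ opad = 41 95 5c 5c 5c.
Inner input = (K'⊕ipad) ∥ m = 2b ff 36 36 36 ∥ 38 67 71 6a.
Inner hash: sum = 43+255+54+54+54+56+103+113+106 = 838 → 03 46.
Outer input = (K'⊕opad) ∥ inner = 41 95 5c 5c 5c ∥ 03 46.
Outer hash (tag): sum = 65+149+92+92+92+3+70 = 563 → 02 33.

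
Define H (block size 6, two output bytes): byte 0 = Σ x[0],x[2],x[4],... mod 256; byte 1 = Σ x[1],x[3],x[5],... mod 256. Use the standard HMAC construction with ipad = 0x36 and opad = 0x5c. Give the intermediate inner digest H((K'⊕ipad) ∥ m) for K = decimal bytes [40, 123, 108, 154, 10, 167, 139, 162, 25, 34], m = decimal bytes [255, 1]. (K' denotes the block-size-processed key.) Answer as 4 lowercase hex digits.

df23

Key decimal bytes [40, 123, 108, 154, 10, 167, 139, 162, 25, 34] = 28 7b 6c 9a 0a a7 8b a2 19 22 is 10 bytes > B = 6, so hash it first: H(key) = 42 80, then zero-pad to 6 bytes: K' = 42 80 00 00 00 00.
K' ⊕ ipad = 74 b6 36 36 36 36.
Inner input = 74 b6 36 36 36 36 ∥ ff 01.
Inner hash: even-index sum = 479 mod 256 = 223; odd-index sum = 291 mod 256 = 35 → df 23.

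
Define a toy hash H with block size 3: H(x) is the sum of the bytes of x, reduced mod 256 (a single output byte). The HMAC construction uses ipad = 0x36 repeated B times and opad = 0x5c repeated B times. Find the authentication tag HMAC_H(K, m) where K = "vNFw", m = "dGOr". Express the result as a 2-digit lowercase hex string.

Key "vNFw" = 76 4e 46 77 is 4 bytes > B = 3, so hash it first: H(key) = 81, then zero-pad to 3 bytes: K' = 81 00 00.
K' ⊕ ipad = b7 36 36.  K' ⊕ opad = dd 5c 5c.
Inner input = (K'⊕ipad) ∥ m = b7 36 36 ∥ 64 47 4f 72.
Inner hash: sum = 183+54+54+100+71+79+114 = 655; mod 256 = 143 → 8f.
Outer input = (K'⊕opad) ∥ inner = dd 5c 5c ∥ 8f.
Outer hash (tag): sum = 221+92+92+143 = 548; mod 256 = 36 → 24.

24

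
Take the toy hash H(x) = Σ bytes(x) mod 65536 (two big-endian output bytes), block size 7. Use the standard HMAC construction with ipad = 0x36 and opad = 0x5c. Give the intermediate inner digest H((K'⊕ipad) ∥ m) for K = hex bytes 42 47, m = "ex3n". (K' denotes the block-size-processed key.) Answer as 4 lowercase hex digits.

Key hex bytes 42 47 is 2 bytes ≤ B = 7; zero-pad to 7 bytes: K' = 42 47 00 00 00 00 00.
K' ⊕ ipad = 74 71 36 36 36 36 36.
Inner input = 74 71 36 36 36 36 36 ∥ 65 78 33 6e.
Inner hash: sum = 116+113+54+54+54+54+54+101+120+51+110 = 881 → 03 71.

0371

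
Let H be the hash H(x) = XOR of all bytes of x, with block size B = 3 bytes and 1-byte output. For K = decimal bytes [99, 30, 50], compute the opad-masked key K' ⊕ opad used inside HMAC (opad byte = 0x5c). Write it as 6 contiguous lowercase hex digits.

3f426e

Key decimal bytes [99, 30, 50] = 63 1e 32 is exactly B = 3 bytes: K' = 63 1e 32.
XOR each byte with 0x5c: 63⊕5c=3f, 1e⊕5c=42, 32⊕5c=6e.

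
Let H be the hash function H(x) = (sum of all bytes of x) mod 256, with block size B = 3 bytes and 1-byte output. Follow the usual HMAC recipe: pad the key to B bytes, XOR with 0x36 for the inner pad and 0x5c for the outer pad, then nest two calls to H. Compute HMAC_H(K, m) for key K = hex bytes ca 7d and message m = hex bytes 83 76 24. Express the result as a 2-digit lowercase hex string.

ad

Key hex bytes ca 7d is 2 bytes ≤ B = 3; zero-pad to 3 bytes: K' = ca 7d 00.
K' ⊕ ipad = fc 4b 36.  K' ⊕ opad = 96 21 5c.
Inner input = (K'⊕ipad) ∥ m = fc 4b 36 ∥ 83 76 24.
Inner hash: sum = 252+75+54+131+118+36 = 666; mod 256 = 154 → 9a.
Outer input = (K'⊕opad) ∥ inner = 96 21 5c ∥ 9a.
Outer hash (tag): sum = 150+33+92+154 = 429; mod 256 = 173 → ad.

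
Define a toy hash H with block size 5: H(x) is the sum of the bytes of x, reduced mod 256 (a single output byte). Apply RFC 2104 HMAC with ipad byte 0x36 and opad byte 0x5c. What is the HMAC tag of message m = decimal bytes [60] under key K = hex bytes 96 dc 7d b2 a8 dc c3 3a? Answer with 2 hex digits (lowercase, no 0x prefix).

Key hex bytes 96 dc 7d b2 a8 dc c3 3a is 8 bytes > B = 5, so hash it first: H(key) = 22, then zero-pad to 5 bytes: K' = 22 00 00 00 00.
K' ⊕ ipad = 14 36 36 36 36.  K' ⊕ opad = 7e 5c 5c 5c 5c.
Inner input = (K'⊕ipad) ∥ m = 14 36 36 36 36 ∥ 3c.
Inner hash: sum = 20+54+54+54+54+60 = 296; mod 256 = 40 → 28.
Outer input = (K'⊕opad) ∥ inner = 7e 5c 5c 5c 5c ∥ 28.
Outer hash (tag): sum = 126+92+92+92+92+40 = 534; mod 256 = 22 → 16.

16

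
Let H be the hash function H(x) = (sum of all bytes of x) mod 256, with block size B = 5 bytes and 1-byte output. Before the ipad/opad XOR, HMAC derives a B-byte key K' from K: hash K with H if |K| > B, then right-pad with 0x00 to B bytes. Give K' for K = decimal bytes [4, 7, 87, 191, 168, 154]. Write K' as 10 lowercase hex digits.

6300000000

|K| = 6 > B = 5, so first hash the key.
H(K): sum = 4+7+87+191+168+154 = 611; mod 256 = 99 → 63.
Zero-pad H(K) = 63 to 5 bytes: K' = 63 00 00 00 00.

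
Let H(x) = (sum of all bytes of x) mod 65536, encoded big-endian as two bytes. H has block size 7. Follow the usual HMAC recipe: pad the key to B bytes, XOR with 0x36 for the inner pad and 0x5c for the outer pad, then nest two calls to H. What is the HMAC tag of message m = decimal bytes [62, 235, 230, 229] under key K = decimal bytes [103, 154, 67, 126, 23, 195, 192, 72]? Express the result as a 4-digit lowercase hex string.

Key decimal bytes [103, 154, 67, 126, 23, 195, 192, 72] = 67 9a 43 7e 17 c3 c0 48 is 8 bytes > B = 7, so hash it first: H(key) = 03 a4, then zero-pad to 7 bytes: K' = 03 a4 00 00 00 00 00.
K' ⊕ ipad = 35 92 36 36 36 36 36.  K' ⊕ opad = 5f f8 5c 5c 5c 5c 5c.
Inner input = (K'⊕ipad) ∥ m = 35 92 36 36 36 36 36 ∥ 3e eb e6 e5.
Inner hash: sum = 53+146+54+54+54+54+54+62+235+230+229 = 1225 → 04 c9.
Outer input = (K'⊕opad) ∥ inner = 5f f8 5c 5c 5c 5c 5c ∥ 04 c9.
Outer hash (tag): sum = 95+248+92+92+92+92+92+4+201 = 1008 → 03 f0.

03f0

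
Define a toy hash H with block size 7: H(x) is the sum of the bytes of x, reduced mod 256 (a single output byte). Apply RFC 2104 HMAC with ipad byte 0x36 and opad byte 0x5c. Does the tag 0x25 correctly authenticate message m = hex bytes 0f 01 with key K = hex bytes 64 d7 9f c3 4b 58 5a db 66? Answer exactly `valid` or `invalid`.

Key hex bytes 64 d7 9f c3 4b 58 5a db 66 is 9 bytes > B = 7, so hash it first: H(key) = db, then zero-pad to 7 bytes: K' = db 00 00 00 00 00 00.
K' ⊕ ipad = ed 36 36 36 36 36 36; K' ⊕ opad = 87 5c 5c 5c 5c 5c 5c.
Inner hash: sum = 237+54+54+54+54+54+54+15+1 = 577; mod 256 = 65 → 41.
Outer hash (recomputed tag): sum = 135+92+92+92+92+92+92+65 = 752; mod 256 = 240 → f0.
Recomputed tag = f0; claimed = 25 → mismatch.

invalid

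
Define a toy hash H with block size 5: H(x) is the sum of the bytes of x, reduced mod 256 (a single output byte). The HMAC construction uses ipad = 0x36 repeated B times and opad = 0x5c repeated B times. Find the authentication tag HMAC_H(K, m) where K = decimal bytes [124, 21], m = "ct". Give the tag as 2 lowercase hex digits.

63

Key decimal bytes [124, 21] = 7c 15 is 2 bytes ≤ B = 5; zero-pad to 5 bytes: K' = 7c 15 00 00 00.
K' ⊕ ipad = 4a 23 36 36 36.  K' ⊕ opad = 20 49 5c 5c 5c.
Inner input = (K'⊕ipad) ∥ m = 4a 23 36 36 36 ∥ 63 74.
Inner hash: sum = 74+35+54+54+54+99+116 = 486; mod 256 = 230 → e6.
Outer input = (K'⊕opad) ∥ inner = 20 49 5c 5c 5c ∥ e6.
Outer hash (tag): sum = 32+73+92+92+92+230 = 611; mod 256 = 99 → 63.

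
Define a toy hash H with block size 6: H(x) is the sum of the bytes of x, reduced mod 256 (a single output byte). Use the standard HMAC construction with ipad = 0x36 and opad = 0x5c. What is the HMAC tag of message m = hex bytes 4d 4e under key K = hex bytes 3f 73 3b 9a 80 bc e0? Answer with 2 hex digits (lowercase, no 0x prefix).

09

Key hex bytes 3f 73 3b 9a 80 bc e0 is 7 bytes > B = 6, so hash it first: H(key) = a3, then zero-pad to 6 bytes: K' = a3 00 00 00 00 00.
K' ⊕ ipad = 95 36 36 36 36 36.  K' ⊕ opad = ff 5c 5c 5c 5c 5c.
Inner input = (K'⊕ipad) ∥ m = 95 36 36 36 36 36 ∥ 4d 4e.
Inner hash: sum = 149+54+54+54+54+54+77+78 = 574; mod 256 = 62 → 3e.
Outer input = (K'⊕opad) ∥ inner = ff 5c 5c 5c 5c 5c ∥ 3e.
Outer hash (tag): sum = 255+92+92+92+92+92+62 = 777; mod 256 = 9 → 09.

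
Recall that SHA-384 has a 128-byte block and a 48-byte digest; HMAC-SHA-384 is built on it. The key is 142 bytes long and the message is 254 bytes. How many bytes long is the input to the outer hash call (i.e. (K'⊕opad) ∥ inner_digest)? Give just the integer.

Key is 142 > 128 bytes, so it is hashed to 48 bytes then zero-padded to 128: |K'| = 128.
Outer input = (K'⊕opad) ∥ H(inner) → 128 + 48 = 176 bytes.

176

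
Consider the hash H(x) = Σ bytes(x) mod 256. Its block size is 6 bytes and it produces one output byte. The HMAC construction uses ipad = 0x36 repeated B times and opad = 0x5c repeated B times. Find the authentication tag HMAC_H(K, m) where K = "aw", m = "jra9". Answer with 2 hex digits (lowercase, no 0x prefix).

Key "aw" = 61 77 is 2 bytes ≤ B = 6; zero-pad to 6 bytes: K' = 61 77 00 00 00 00.
K' ⊕ ipad = 57 41 36 36 36 36.  K' ⊕ opad = 3d 2b 5c 5c 5c 5c.
Inner input = (K'⊕ipad) ∥ m = 57 41 36 36 36 36 ∥ 6a 72 61 39.
Inner hash: sum = 87+65+54+54+54+54+106+114+97+57 = 742; mod 256 = 230 → e6.
Outer input = (K'⊕opad) ∥ inner = 3d 2b 5c 5c 5c 5c ∥ e6.
Outer hash (tag): sum = 61+43+92+92+92+92+230 = 702; mod 256 = 190 → be.

be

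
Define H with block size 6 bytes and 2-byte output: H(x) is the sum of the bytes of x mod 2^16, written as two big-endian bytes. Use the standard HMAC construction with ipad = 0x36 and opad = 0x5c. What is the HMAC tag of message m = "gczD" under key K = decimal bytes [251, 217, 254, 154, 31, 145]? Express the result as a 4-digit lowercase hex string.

Key decimal bytes [251, 217, 254, 154, 31, 145] = fb d9 fe 9a 1f 91 is exactly B = 6 bytes: K' = fb d9 fe 9a 1f 91.
K' ⊕ ipad = cd ef c8 ac 29 a7.  K' ⊕ opad = a7 85 a2 c6 43 cd.
Inner input = (K'⊕ipad) ∥ m = cd ef c8 ac 29 a7 ∥ 67 63 7a 44.
Inner hash: sum = 205+239+200+172+41+167+103+99+122+68 = 1416 → 05 88.
Outer input = (K'⊕opad) ∥ inner = a7 85 a2 c6 43 cd ∥ 05 88.
Outer hash (tag): sum = 167+133+162+198+67+205+5+136 = 1073 → 04 31.

0431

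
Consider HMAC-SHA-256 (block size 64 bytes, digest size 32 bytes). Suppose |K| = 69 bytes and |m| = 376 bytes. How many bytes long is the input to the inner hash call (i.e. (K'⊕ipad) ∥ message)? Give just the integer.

Key is 69 > 64 bytes, so it is hashed to 32 bytes then zero-padded to 64: |K'| = 64.
Inner input = (K'⊕ipad) ∥ m → 64 + 376 = 440 bytes.

440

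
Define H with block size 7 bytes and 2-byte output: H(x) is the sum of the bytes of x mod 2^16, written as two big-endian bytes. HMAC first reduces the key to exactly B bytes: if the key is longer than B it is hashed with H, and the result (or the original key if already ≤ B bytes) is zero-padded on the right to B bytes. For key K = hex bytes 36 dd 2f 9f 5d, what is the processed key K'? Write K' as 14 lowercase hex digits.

Key hex bytes 36 dd 2f 9f 5d is 5 bytes ≤ B = 7; zero-pad to 7 bytes: K' = 36 dd 2f 9f 5d 00 00.

36dd2f9f5d0000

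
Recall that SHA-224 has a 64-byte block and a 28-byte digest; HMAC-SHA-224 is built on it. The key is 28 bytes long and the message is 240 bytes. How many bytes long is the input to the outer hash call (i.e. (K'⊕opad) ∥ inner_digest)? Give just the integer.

Key is 28 ≤ 64 bytes, zero-padded: |K'| = 64.
Outer input = (K'⊕opad) ∥ H(inner) → 64 + 28 = 92 bytes.

92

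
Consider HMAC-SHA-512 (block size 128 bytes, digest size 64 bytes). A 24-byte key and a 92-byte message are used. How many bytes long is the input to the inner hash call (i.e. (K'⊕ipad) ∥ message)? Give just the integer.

220

Key is 24 ≤ 128 bytes, zero-padded: |K'| = 128.
Inner input = (K'⊕ipad) ∥ m → 128 + 92 = 220 bytes.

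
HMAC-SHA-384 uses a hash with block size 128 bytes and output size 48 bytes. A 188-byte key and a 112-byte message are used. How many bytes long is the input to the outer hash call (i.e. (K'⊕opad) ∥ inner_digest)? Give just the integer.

Key is 188 > 128 bytes, so it is hashed to 48 bytes then zero-padded to 128: |K'| = 128.
Outer input = (K'⊕opad) ∥ H(inner) → 128 + 48 = 176 bytes.

176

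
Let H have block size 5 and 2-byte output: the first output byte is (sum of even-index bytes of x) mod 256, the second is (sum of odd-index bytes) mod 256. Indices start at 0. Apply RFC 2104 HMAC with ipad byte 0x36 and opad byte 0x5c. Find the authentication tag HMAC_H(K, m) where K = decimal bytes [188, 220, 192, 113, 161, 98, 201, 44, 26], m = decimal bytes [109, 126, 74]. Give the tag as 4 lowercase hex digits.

Key decimal bytes [188, 220, 192, 113, 161, 98, 201, 44, 26] = bc dc c0 71 a1 62 c9 2c 1a is 9 bytes > B = 5, so hash it first: H(key) = 00 db, then zero-pad to 5 bytes: K' = 00 db 00 00 00.
K' ⊕ ipad = 36 ed 36 36 36.  K' ⊕ opad = 5c 87 5c 5c 5c.
Inner input = (K'⊕ipad) ∥ m = 36 ed 36 36 36 ∥ 6d 7e 4a.
Inner hash: even-index sum = 288 mod 256 = 32; odd-index sum = 474 mod 256 = 218 → 20 da.
Outer input = (K'⊕opad) ∥ inner = 5c 87 5c 5c 5c ∥ 20 da.
Outer hash (tag): even-index sum = 494 mod 256 = 238; odd-index sum = 259 mod 256 = 3 → ee 03.

ee03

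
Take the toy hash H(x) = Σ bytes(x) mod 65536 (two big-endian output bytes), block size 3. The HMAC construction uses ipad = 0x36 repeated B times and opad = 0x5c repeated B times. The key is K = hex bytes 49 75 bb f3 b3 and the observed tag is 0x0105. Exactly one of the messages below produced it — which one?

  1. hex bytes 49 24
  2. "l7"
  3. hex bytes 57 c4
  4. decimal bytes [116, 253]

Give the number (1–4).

4

Key hex bytes 49 75 bb f3 b3 is 5 bytes > B = 3, so hash it first: H(key) = 03 1f, then zero-pad to 3 bytes: K' = 03 1f 00.
K' ⊕ ipad = 35 29 36; K' ⊕ opad = 5f 43 5c.
m1: inner = H(35 29 36 49 24) = 01 01; tag = H(5f 43 5c 01 01) = 0100
m2: inner = H(35 29 36 6c 37) = 01 37; tag = H(5f 43 5c 01 37) = 0136
m3: inner = H(35 29 36 57 c4) = 01 af; tag = H(5f 43 5c 01 af) = 01ae
m4: inner = H(35 29 36 74 fd) = 02 05; tag = H(5f 43 5c 02 05) = 0105 ← matches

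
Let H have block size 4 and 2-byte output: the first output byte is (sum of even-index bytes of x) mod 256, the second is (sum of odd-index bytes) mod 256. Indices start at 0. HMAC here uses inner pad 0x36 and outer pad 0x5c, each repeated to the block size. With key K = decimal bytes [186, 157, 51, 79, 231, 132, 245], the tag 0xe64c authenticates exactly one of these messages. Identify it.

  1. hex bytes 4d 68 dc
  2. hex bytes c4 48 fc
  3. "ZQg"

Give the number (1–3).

2

Key decimal bytes [186, 157, 51, 79, 231, 132, 245] = ba 9d 33 4f e7 84 f5 is 7 bytes > B = 4, so hash it first: H(key) = c9 70, then zero-pad to 4 bytes: K' = c9 70 00 00.
K' ⊕ ipad = ff 46 36 36; K' ⊕ opad = 95 2c 5c 5c.
m1: inner = H(ff 46 36 36 4d 68 dc) = 5e e4; tag = H(95 2c 5c 5c 5e e4) = 4f6c
m2: inner = H(ff 46 36 36 c4 48 fc) = f5 c4; tag = H(95 2c 5c 5c f5 c4) = e64c ← matches
m3: inner = H(ff 46 36 36 5a 51 67) = f6 cd; tag = H(95 2c 5c 5c f6 cd) = e755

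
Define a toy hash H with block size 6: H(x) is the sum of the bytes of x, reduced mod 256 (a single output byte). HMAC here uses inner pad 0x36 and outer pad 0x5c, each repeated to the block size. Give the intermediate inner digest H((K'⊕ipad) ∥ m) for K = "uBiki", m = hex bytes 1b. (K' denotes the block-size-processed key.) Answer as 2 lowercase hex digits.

Key "uBiki" = 75 42 69 6b 69 is 5 bytes ≤ B = 6; zero-pad to 6 bytes: K' = 75 42 69 6b 69 00.
K' ⊕ ipad = 43 74 5f 5d 5f 36.
Inner input = 43 74 5f 5d 5f 36 ∥ 1b.
Inner hash: sum = 67+116+95+93+95+54+27 = 547; mod 256 = 35 → 23.

23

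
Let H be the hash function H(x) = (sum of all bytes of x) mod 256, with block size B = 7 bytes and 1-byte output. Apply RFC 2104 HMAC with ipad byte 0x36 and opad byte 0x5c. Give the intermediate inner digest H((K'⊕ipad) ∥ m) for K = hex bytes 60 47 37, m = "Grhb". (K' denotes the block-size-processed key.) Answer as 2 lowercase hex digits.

Key hex bytes 60 47 37 is 3 bytes ≤ B = 7; zero-pad to 7 bytes: K' = 60 47 37 00 00 00 00.
K' ⊕ ipad = 56 71 01 36 36 36 36.
Inner input = 56 71 01 36 36 36 36 ∥ 47 72 68 62.
Inner hash: sum = 86+113+1+54+54+54+54+71+114+104+98 = 803; mod 256 = 35 → 23.

23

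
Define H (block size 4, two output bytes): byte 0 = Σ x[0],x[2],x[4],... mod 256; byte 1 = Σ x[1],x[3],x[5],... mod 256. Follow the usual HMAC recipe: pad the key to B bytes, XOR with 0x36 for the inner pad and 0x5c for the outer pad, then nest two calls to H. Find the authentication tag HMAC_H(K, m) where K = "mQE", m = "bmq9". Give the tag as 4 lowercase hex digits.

Key "mQE" = 6d 51 45 is 3 bytes ≤ B = 4; zero-pad to 4 bytes: K' = 6d 51 45 00.
K' ⊕ ipad = 5b 67 73 36.  K' ⊕ opad = 31 0d 19 5c.
Inner input = (K'⊕ipad) ∥ m = 5b 67 73 36 ∥ 62 6d 71 39.
Inner hash: even-index sum = 417 mod 256 = 161; odd-index sum = 323 mod 256 = 67 → a1 43.
Outer input = (K'⊕opad) ∥ inner = 31 0d 19 5c ∥ a1 43.
Outer hash (tag): even-index sum = 235 mod 256 = 235; odd-index sum = 172 mod 256 = 172 → eb ac.

ebac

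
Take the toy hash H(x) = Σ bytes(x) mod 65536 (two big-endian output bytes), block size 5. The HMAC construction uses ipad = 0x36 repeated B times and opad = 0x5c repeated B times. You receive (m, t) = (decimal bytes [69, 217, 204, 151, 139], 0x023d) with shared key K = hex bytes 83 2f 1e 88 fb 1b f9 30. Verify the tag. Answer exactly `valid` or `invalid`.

invalid

Key hex bytes 83 2f 1e 88 fb 1b f9 30 is 8 bytes > B = 5, so hash it first: H(key) = 03 97, then zero-pad to 5 bytes: K' = 03 97 00 00 00.
K' ⊕ ipad = 35 a1 36 36 36; K' ⊕ opad = 5f cb 5c 5c 5c.
Inner hash: sum = 53+161+54+54+54+69+217+204+151+139 = 1156 → 04 84.
Outer hash (recomputed tag): sum = 95+203+92+92+92+4+132 = 710 → 02 c6.
Recomputed tag = 02c6; claimed = 023d → mismatch.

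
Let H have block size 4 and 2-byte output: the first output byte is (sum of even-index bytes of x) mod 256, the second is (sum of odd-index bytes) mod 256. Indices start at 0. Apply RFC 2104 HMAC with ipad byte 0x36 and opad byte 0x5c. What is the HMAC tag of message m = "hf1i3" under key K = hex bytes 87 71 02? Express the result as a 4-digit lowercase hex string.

ead5

Key hex bytes 87 71 02 is 3 bytes ≤ B = 4; zero-pad to 4 bytes: K' = 87 71 02 00.
K' ⊕ ipad = b1 47 34 36.  K' ⊕ opad = db 2d 5e 5c.
Inner input = (K'⊕ipad) ∥ m = b1 47 34 36 ∥ 68 66 31 69 33.
Inner hash: even-index sum = 433 mod 256 = 177; odd-index sum = 332 mod 256 = 76 → b1 4c.
Outer input = (K'⊕opad) ∥ inner = db 2d 5e 5c ∥ b1 4c.
Outer hash (tag): even-index sum = 490 mod 256 = 234; odd-index sum = 213 mod 256 = 213 → ea d5.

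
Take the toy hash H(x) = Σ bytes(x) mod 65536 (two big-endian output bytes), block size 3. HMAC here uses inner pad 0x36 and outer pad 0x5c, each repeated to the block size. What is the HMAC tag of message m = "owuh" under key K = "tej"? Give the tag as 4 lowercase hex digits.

Key "tej" = 74 65 6a is exactly B = 3 bytes: K' = 74 65 6a.
K' ⊕ ipad = 42 53 5c.  K' ⊕ opad = 28 39 36.
Inner input = (K'⊕ipad) ∥ m = 42 53 5c ∥ 6f 77 75 68.
Inner hash: sum = 66+83+92+111+119+117+104 = 692 → 02 b4.
Outer input = (K'⊕opad) ∥ inner = 28 39 36 ∥ 02 b4.
Outer hash (tag): sum = 40+57+54+2+180 = 333 → 01 4d.

014d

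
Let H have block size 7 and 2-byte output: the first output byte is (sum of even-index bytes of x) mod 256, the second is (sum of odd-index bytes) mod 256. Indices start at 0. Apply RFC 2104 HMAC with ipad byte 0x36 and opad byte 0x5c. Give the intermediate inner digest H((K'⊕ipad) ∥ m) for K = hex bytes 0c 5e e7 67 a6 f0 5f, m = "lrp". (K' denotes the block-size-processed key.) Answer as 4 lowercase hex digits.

765b

Key hex bytes 0c 5e e7 67 a6 f0 5f is exactly B = 7 bytes: K' = 0c 5e e7 67 a6 f0 5f.
K' ⊕ ipad = 3a 68 d1 51 90 c6 69.
Inner input = 3a 68 d1 51 90 c6 69 ∥ 6c 72 70.
Inner hash: even-index sum = 630 mod 256 = 118; odd-index sum = 603 mod 256 = 91 → 76 5b.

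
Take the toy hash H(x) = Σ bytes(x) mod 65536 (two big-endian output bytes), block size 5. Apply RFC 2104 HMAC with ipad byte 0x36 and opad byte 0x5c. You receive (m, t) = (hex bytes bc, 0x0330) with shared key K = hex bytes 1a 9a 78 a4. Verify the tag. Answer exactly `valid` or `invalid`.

valid

Key hex bytes 1a 9a 78 a4 is 4 bytes ≤ B = 5; zero-pad to 5 bytes: K' = 1a 9a 78 a4 00.
K' ⊕ ipad = 2c ac 4e 92 36; K' ⊕ opad = 46 c6 24 f8 5c.
Inner hash: sum = 44+172+78+146+54+188 = 682 → 02 aa.
Outer hash (recomputed tag): sum = 70+198+36+248+92+2+170 = 816 → 03 30.
Recomputed tag = 0330; claimed = 0330 → match.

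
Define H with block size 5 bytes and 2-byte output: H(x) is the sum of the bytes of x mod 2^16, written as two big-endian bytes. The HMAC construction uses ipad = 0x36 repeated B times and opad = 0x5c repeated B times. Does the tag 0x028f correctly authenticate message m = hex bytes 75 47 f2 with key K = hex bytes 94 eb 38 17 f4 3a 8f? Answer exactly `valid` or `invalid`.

valid

Key hex bytes 94 eb 38 17 f4 3a 8f is 7 bytes > B = 5, so hash it first: H(key) = 03 8b, then zero-pad to 5 bytes: K' = 03 8b 00 00 00.
K' ⊕ ipad = 35 bd 36 36 36; K' ⊕ opad = 5f d7 5c 5c 5c.
Inner hash: sum = 53+189+54+54+54+117+71+242 = 834 → 03 42.
Outer hash (recomputed tag): sum = 95+215+92+92+92+3+66 = 655 → 02 8f.
Recomputed tag = 028f; claimed = 028f → match.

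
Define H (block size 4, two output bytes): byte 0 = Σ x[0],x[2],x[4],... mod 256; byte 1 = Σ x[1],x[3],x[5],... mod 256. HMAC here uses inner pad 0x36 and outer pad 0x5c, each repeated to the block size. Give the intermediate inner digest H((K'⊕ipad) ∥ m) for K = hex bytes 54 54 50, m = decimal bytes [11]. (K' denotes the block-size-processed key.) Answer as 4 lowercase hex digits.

Key hex bytes 54 54 50 is 3 bytes ≤ B = 4; zero-pad to 4 bytes: K' = 54 54 50 00.
K' ⊕ ipad = 62 62 66 36.
Inner input = 62 62 66 36 ∥ 0b.
Inner hash: even-index sum = 211 mod 256 = 211; odd-index sum = 152 mod 256 = 152 → d3 98.

d398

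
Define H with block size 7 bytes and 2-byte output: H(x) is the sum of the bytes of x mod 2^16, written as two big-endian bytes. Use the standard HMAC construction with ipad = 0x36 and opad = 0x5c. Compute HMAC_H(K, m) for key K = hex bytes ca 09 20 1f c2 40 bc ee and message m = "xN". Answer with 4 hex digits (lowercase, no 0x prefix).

03a0

Key hex bytes ca 09 20 1f c2 40 bc ee is 8 bytes > B = 7, so hash it first: H(key) = 03 be, then zero-pad to 7 bytes: K' = 03 be 00 00 00 00 00.
K' ⊕ ipad = 35 88 36 36 36 36 36.  K' ⊕ opad = 5f e2 5c 5c 5c 5c 5c.
Inner input = (K'⊕ipad) ∥ m = 35 88 36 36 36 36 36 ∥ 78 4e.
Inner hash: sum = 53+136+54+54+54+54+54+120+78 = 657 → 02 91.
Outer input = (K'⊕opad) ∥ inner = 5f e2 5c 5c 5c 5c 5c ∥ 02 91.
Outer hash (tag): sum = 95+226+92+92+92+92+92+2+145 = 928 → 03 a0.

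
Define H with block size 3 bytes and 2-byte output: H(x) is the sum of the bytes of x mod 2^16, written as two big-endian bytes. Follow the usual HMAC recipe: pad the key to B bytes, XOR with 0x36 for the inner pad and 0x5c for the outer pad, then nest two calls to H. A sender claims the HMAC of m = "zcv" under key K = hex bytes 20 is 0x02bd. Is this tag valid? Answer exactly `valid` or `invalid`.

invalid

Key hex bytes 20 is 1 byte ≤ B = 3; zero-pad to 3 bytes: K' = 20 00 00.
K' ⊕ ipad = 16 36 36; K' ⊕ opad = 7c 5c 5c.
Inner hash: sum = 22+54+54+122+99+118 = 469 → 01 d5.
Outer hash (recomputed tag): sum = 124+92+92+1+213 = 522 → 02 0a.
Recomputed tag = 020a; claimed = 02bd → mismatch.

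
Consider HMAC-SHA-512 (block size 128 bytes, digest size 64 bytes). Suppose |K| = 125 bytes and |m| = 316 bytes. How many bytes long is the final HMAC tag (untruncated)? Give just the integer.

The tag is one SHA-512 digest: 64 bytes.

64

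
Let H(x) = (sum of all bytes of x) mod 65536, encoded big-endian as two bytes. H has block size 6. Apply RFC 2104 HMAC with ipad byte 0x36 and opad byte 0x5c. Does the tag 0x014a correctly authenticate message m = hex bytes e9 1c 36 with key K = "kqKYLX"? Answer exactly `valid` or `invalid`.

Key "kqKYLX" = 6b 71 4b 59 4c 58 is exactly B = 6 bytes: K' = 6b 71 4b 59 4c 58.
K' ⊕ ipad = 5d 47 7d 6f 7a 6e; K' ⊕ opad = 37 2d 17 05 10 04.
Inner hash: sum = 93+71+125+111+122+110+233+28+54 = 947 → 03 b3.
Outer hash (recomputed tag): sum = 55+45+23+5+16+4+3+179 = 330 → 01 4a.
Recomputed tag = 014a; claimed = 014a → match.

valid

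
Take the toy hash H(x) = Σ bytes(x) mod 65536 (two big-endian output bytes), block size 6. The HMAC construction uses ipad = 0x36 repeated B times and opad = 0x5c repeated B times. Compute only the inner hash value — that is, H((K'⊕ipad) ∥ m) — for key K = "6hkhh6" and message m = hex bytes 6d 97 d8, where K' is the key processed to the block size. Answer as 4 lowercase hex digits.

0353

Key "6hkhh6" = 36 68 6b 68 68 36 is exactly B = 6 bytes: K' = 36 68 6b 68 68 36.
K' ⊕ ipad = 00 5e 5d 5e 5e 00.
Inner input = 00 5e 5d 5e 5e 00 ∥ 6d 97 d8.
Inner hash: sum = 0+94+93+94+94+0+109+151+216 = 851 → 03 53.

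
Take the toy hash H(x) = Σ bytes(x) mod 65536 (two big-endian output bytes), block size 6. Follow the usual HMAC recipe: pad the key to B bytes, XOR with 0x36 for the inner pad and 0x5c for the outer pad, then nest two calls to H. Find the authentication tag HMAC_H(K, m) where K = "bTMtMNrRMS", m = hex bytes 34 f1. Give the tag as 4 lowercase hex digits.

Key "bTMtMNrRMS" = 62 54 4d 74 4d 4e 72 52 4d 53 is 10 bytes > B = 6, so hash it first: H(key) = 03 76, then zero-pad to 6 bytes: K' = 03 76 00 00 00 00.
K' ⊕ ipad = 35 40 36 36 36 36.  K' ⊕ opad = 5f 2a 5c 5c 5c 5c.
Inner input = (K'⊕ipad) ∥ m = 35 40 36 36 36 36 ∥ 34 f1.
Inner hash: sum = 53+64+54+54+54+54+52+241 = 626 → 02 72.
Outer input = (K'⊕opad) ∥ inner = 5f 2a 5c 5c 5c 5c ∥ 02 72.
Outer hash (tag): sum = 95+42+92+92+92+92+2+114 = 621 → 02 6d.

026d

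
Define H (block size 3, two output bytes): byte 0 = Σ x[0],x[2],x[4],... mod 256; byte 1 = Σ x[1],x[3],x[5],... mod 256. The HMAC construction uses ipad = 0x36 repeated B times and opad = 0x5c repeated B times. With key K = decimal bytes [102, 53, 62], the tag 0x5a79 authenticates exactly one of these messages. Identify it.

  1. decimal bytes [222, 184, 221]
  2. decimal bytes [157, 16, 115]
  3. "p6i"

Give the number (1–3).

1

Key decimal bytes [102, 53, 62] = 66 35 3e is exactly B = 3 bytes: K' = 66 35 3e.
K' ⊕ ipad = 50 03 08; K' ⊕ opad = 3a 69 62.
m1: inner = H(50 03 08 de b8 dd) = 10 be; tag = H(3a 69 62 10 be) = 5a79 ← matches
m2: inner = H(50 03 08 9d 10 73) = 68 13; tag = H(3a 69 62 68 13) = afd1
m3: inner = H(50 03 08 70 36 69) = 8e dc; tag = H(3a 69 62 8e dc) = 78f7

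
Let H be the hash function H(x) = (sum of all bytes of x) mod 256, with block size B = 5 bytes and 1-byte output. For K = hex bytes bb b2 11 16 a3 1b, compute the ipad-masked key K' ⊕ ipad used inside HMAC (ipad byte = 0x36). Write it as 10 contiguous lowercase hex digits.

Key hex bytes bb b2 11 16 a3 1b is 6 bytes > B = 5, so hash it first: H(key) = 52, then zero-pad to 5 bytes: K' = 52 00 00 00 00.
XOR each byte with 0x36: 52⊕36=64, 00⊕36=36, 00⊕36=36, 00⊕36=36, 00⊕36=36.

6436363636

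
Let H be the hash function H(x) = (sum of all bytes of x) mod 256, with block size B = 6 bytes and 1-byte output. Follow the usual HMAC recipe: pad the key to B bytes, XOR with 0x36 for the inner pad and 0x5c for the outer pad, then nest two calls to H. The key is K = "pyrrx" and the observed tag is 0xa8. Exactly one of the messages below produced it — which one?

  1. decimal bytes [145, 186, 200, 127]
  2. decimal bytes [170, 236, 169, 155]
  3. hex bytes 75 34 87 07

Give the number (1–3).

2

Key "pyrrx" = 70 79 72 72 78 is 5 bytes ≤ B = 6; zero-pad to 6 bytes: K' = 70 79 72 72 78 00.
K' ⊕ ipad = 46 4f 44 44 4e 36; K' ⊕ opad = 2c 25 2e 2e 24 5c.
m1: inner = H(46 4f 44 44 4e 36 91 ba c8 7f) = 33; tag = H(2c 25 2e 2e 24 5c 33) = 60
m2: inner = H(46 4f 44 44 4e 36 aa ec a9 9b) = 7b; tag = H(2c 25 2e 2e 24 5c 7b) = a8 ← matches
m3: inner = H(46 4f 44 44 4e 36 75 34 87 07) = d8; tag = H(2c 25 2e 2e 24 5c d8) = 05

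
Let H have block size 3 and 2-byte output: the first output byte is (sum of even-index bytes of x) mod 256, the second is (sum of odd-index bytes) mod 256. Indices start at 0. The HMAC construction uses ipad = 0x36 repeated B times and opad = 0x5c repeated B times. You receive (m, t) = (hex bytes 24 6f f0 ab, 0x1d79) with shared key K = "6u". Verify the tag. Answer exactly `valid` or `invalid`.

valid

Key "6u" = 36 75 is 2 bytes ≤ B = 3; zero-pad to 3 bytes: K' = 36 75 00.
K' ⊕ ipad = 00 43 36; K' ⊕ opad = 6a 29 5c.
Inner hash: even-index sum = 336 mod 256 = 80; odd-index sum = 343 mod 256 = 87 → 50 57.
Outer hash (recomputed tag): even-index sum = 285 mod 256 = 29; odd-index sum = 121 mod 256 = 121 → 1d 79.
Recomputed tag = 1d79; claimed = 1d79 → match.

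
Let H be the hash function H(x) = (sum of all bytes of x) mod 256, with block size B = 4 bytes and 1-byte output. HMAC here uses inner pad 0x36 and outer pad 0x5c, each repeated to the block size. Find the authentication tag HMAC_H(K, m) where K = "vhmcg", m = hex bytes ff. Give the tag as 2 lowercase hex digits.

21

Key "vhmcg" = 76 68 6d 63 67 is 5 bytes > B = 4, so hash it first: H(key) = 15, then zero-pad to 4 bytes: K' = 15 00 00 00.
K' ⊕ ipad = 23 36 36 36.  K' ⊕ opad = 49 5c 5c 5c.
Inner input = (K'⊕ipad) ∥ m = 23 36 36 36 ∥ ff.
Inner hash: sum = 35+54+54+54+255 = 452; mod 256 = 196 → c4.
Outer input = (K'⊕opad) ∥ inner = 49 5c 5c 5c ∥ c4.
Outer hash (tag): sum = 73+92+92+92+196 = 545; mod 256 = 33 → 21.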